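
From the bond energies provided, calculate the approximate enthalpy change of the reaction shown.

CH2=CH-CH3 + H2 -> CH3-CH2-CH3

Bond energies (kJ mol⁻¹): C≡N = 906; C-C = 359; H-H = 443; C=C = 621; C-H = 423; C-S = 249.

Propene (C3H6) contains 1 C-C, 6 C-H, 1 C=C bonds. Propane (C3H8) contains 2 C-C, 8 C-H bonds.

ΔH ≈ −141 kJ

Bonds broken (reactants):
  C-C: 1 × 359 = 359
  C-H: 6 × 423 = 2538
  C=C: 1 × 621 = 621
  H-H: 1 × 443 = 443
  Σ(broken) = 3961 kJ
Bonds formed (products):
  C-C: 2 × 359 = 718
  C-H: 8 × 423 = 3384
  Σ(formed) = 4102 kJ
ΔH = Σ(broken) − Σ(formed) = 3961 − 4102 = −141 kJ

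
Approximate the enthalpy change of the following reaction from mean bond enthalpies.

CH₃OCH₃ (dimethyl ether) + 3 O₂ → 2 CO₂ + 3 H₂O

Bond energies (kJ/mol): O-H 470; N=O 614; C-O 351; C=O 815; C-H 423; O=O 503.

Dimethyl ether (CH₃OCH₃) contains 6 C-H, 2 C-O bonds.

ΔH ≈ −1331 kJ

Bonds broken (reactants):
  C-H: 6 × 423 = 2538
  C-O: 2 × 351 = 702
  O=O: 3 × 503 = 1509
  Σ(broken) = 4749 kJ
Bonds formed (products):
  C=O: 4 × 815 = 3260
  O-H: 6 × 470 = 2820
  Σ(formed) = 6080 kJ
ΔH = Σ(broken) − Σ(formed) = 4749 − 6080 = −1331 kJ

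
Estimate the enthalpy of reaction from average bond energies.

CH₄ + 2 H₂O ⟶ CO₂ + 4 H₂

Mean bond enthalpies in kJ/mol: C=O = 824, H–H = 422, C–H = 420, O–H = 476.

ΔH ≈ +248 kJ

Bonds broken (reactants):
  C–H: 4 × 420 = 1680
  O–H: 4 × 476 = 1904
  Σ(broken) = 3584 kJ
Bonds formed (products):
  C=O: 2 × 824 = 1648
  H–H: 4 × 422 = 1688
  Σ(formed) = 3336 kJ
ΔH = Σ(broken) − Σ(formed) = 3584 − 3336 = +248 kJ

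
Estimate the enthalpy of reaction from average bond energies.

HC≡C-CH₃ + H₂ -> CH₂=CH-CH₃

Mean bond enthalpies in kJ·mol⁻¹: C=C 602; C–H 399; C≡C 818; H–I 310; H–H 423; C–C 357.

Bonds broken (reactants):
  C≡C: 1 × 818 = 818
  C–C: 1 × 357 = 357
  C–H: 4 × 399 = 1596
  H–H: 1 × 423 = 423
  Σ(broken) = 3194 kJ
Bonds formed (products):
  C–C: 1 × 357 = 357
  C–H: 6 × 399 = 2394
  C=C: 1 × 602 = 602
  Σ(formed) = 3353 kJ
ΔH = Σ(broken) − Σ(formed) = 3194 − 3353 = −159 kJ

ΔH ≈ −159 kJ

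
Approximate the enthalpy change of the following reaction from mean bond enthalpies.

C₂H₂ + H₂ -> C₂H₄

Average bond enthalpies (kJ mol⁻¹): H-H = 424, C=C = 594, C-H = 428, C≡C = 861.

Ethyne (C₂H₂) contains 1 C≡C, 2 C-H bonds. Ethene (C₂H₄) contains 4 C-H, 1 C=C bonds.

ΔH ≈ −165 kJ

Bonds broken (reactants):
  C≡C: 1 × 861 = 861
  C-H: 2 × 428 = 856
  H-H: 1 × 424 = 424
  Σ(broken) = 2141 kJ
Bonds formed (products):
  C-H: 4 × 428 = 1712
  C=C: 1 × 594 = 594
  Σ(formed) = 2306 kJ
ΔH = Σ(broken) − Σ(formed) = 2141 − 2306 = −165 kJ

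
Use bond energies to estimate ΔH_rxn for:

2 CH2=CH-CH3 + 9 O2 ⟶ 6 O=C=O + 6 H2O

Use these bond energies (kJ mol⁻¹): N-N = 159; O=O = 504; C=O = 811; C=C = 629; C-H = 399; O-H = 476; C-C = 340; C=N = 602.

ΔH ≈ −4182 kJ

Bonds broken (reactants):
  C-C: 2 × 340 = 680
  C-H: 12 × 399 = 4788
  C=C: 2 × 629 = 1258
  O=O: 9 × 504 = 4536
  Σ(broken) = 11262 kJ
Bonds formed (products):
  C=O: 12 × 811 = 9732
  O-H: 12 × 476 = 5712
  Σ(formed) = 15444 kJ
ΔH = Σ(broken) − Σ(formed) = 11262 − 15444 = −4182 kJ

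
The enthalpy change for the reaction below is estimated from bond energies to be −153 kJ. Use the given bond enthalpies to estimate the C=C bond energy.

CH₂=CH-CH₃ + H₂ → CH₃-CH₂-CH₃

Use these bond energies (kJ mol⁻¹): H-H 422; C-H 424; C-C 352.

D(C=C) ≈ 625 kJ/mol

Let D be the C=C bond energy.
Σ(broken) = 1×352 + 6×424 + 1×D + 1×422 = 3318 + D
Σ(formed) = 2×352 + 8×424 = 4096
ΔH = Σ(broken) − Σ(formed) = (3318 + D) − (4096) = −778 + D
Setting this equal to −153 kJ gives D = 625 kJ/mol.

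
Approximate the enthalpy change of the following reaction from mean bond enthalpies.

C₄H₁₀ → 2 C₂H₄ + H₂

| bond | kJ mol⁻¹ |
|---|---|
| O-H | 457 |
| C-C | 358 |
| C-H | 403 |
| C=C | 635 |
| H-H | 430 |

Bonds broken (reactants):
  C-C: 3 × 358 = 1074
  C-H: 10 × 403 = 4030
  Σ(broken) = 5104 kJ
Bonds formed (products):
  C-H: 8 × 403 = 3224
  C=C: 2 × 635 = 1270
  H-H: 1 × 430 = 430
  Σ(formed) = 4924 kJ
ΔH = Σ(broken) − Σ(formed) = 5104 − 4924 = +180 kJ

ΔH ≈ +180 kJ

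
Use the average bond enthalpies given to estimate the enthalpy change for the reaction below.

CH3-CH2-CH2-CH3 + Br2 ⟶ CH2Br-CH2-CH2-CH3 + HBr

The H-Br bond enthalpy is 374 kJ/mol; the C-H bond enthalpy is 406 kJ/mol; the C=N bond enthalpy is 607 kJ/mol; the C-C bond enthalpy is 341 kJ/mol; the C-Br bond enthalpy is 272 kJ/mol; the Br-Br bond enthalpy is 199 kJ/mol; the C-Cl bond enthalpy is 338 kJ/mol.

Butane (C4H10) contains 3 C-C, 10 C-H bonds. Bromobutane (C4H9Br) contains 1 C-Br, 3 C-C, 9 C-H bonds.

ΔH ≈ −41 kJ

Bonds broken (reactants):
  Br-Br: 1 × 199 = 199
  C-C: 3 × 341 = 1023
  C-H: 10 × 406 = 4060
  Σ(broken) = 5282 kJ
Bonds formed (products):
  C-Br: 1 × 272 = 272
  C-C: 3 × 341 = 1023
  C-H: 9 × 406 = 3654
  H-Br: 1 × 374 = 374
  Σ(formed) = 5323 kJ
ΔH = Σ(broken) − Σ(formed) = 5282 − 5323 = −41 kJ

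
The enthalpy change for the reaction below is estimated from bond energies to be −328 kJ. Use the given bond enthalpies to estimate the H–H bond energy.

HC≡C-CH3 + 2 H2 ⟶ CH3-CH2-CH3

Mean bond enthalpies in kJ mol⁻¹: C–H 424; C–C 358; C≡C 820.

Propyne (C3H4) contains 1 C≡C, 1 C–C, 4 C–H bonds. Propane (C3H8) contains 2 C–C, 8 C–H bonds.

D(H–H) ≈ 453 kJ/mol

Let D be the H–H bond energy.
Σ(broken) = 1×820 + 1×358 + 4×424 + 2×D = 2874 + 2D
Σ(formed) = 2×358 + 8×424 = 4108
ΔH = Σ(broken) − Σ(formed) = (2874 + 2D) − (4108) = −1234 + 2D
Setting this equal to −328 kJ gives 2D = 906, so D = 453 kJ/mol.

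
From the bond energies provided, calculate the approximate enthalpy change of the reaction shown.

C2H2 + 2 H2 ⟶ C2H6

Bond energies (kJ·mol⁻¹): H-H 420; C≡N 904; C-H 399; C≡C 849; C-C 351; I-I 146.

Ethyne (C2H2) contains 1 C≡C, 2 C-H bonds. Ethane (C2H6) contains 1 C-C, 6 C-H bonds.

ΔH ≈ −258 kJ

Bonds broken (reactants):
  C≡C: 1 × 849 = 849
  C-H: 2 × 399 = 798
  H-H: 2 × 420 = 840
  Σ(broken) = 2487 kJ
Bonds formed (products):
  C-C: 1 × 351 = 351
  C-H: 6 × 399 = 2394
  Σ(formed) = 2745 kJ
ΔH = Σ(broken) − Σ(formed) = 2487 − 2745 = −258 kJ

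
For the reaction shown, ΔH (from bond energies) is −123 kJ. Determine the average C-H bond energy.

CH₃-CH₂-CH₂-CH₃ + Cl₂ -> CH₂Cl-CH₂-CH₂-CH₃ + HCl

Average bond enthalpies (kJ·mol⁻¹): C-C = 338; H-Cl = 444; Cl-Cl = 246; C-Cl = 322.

D(C-H) ≈ 397 kJ/mol

Let D be the C-H bond energy.
Σ(broken) = 3×338 + 10×D + 1×246 = 1260 + 10D
Σ(formed) = 3×338 + 1×322 + 9×D + 1×444 = 1780 + 9D
ΔH = Σ(broken) − Σ(formed) = (1260 + 10D) − (1780 + 9D) = −520 + D
Setting this equal to −123 kJ gives D = 397 kJ/mol.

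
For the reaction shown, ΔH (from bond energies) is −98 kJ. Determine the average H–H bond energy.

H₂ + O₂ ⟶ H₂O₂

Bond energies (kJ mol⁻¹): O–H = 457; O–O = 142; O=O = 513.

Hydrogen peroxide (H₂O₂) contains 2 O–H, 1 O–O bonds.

D(H–H) ≈ 445 kJ/mol

Let D be the H–H bond energy.
Σ(broken) = 1×D + 1×513 = 513 + D
Σ(formed) = 2×457 + 1×142 = 1056
ΔH = Σ(broken) − Σ(formed) = (513 + D) − (1056) = −543 + D
Setting this equal to −98 kJ gives D = 445 kJ/mol.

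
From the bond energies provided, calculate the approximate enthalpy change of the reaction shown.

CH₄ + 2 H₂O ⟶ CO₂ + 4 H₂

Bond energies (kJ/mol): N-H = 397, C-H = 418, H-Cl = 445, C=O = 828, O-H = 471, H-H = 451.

Bonds broken (reactants):
  C-H: 4 × 418 = 1672
  O-H: 4 × 471 = 1884
  Σ(broken) = 3556 kJ
Bonds formed (products):
  C=O: 2 × 828 = 1656
  H-H: 4 × 451 = 1804
  Σ(formed) = 3460 kJ
ΔH = Σ(broken) − Σ(formed) = 3556 − 3460 = +96 kJ

ΔH ≈ +96 kJ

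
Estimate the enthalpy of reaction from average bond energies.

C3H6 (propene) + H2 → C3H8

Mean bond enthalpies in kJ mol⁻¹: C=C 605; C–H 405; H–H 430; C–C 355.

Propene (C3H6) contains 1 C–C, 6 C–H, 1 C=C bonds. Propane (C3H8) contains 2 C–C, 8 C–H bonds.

ΔH ≈ −130 kJ

Bonds broken (reactants):
  C–C: 1 × 355 = 355
  C–H: 6 × 405 = 2430
  C=C: 1 × 605 = 605
  H–H: 1 × 430 = 430
  Σ(broken) = 3820 kJ
Bonds formed (products):
  C–C: 2 × 355 = 710
  C–H: 8 × 405 = 3240
  Σ(formed) = 3950 kJ
ΔH = Σ(broken) − Σ(formed) = 3820 − 3950 = −130 kJ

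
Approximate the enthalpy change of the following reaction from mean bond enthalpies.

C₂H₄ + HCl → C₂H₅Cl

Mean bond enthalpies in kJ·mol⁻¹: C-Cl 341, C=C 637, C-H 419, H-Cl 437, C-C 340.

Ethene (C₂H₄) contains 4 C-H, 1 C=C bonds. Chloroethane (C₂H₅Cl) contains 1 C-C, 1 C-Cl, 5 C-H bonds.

ΔH ≈ −26 kJ

Bonds broken (reactants):
  C-H: 4 × 419 = 1676
  C=C: 1 × 637 = 637
  H-Cl: 1 × 437 = 437
  Σ(broken) = 2750 kJ
Bonds formed (products):
  C-C: 1 × 340 = 340
  C-Cl: 1 × 341 = 341
  C-H: 5 × 419 = 2095
  Σ(formed) = 2776 kJ
ΔH = Σ(broken) − Σ(formed) = 2750 − 2776 = −26 kJ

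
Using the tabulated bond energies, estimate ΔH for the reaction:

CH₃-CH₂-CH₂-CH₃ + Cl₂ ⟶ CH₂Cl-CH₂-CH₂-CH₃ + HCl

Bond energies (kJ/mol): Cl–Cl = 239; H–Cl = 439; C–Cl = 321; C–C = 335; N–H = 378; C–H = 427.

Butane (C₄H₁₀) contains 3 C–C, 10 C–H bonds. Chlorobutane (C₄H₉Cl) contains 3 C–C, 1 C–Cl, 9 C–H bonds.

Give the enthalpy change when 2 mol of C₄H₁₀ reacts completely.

ΔH = −188 kJ

Bonds broken (reactants):
  C–C: 3 × 335 = 1005
  C–H: 10 × 427 = 4270
  Cl–Cl: 1 × 239 = 239
  Σ(broken) = 5514 kJ
Bonds formed (products):
  C–C: 3 × 335 = 1005
  C–Cl: 1 × 321 = 321
  C–H: 9 × 427 = 3843
  H–Cl: 1 × 439 = 439
  Σ(formed) = 5608 kJ
ΔH = Σ(broken) − Σ(formed) = 5514 − 5608 = −94 kJ
For 2× the reaction as written: 2 × (−94) = −188 kJ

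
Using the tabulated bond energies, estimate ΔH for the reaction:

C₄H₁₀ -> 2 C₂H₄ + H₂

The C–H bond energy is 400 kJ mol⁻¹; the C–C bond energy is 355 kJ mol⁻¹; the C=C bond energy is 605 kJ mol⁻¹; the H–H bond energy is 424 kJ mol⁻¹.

Bonds broken (reactants):
  C–C: 3 × 355 = 1065
  C–H: 10 × 400 = 4000
  Σ(broken) = 5065 kJ
Bonds formed (products):
  C–H: 8 × 400 = 3200
  C=C: 2 × 605 = 1210
  H–H: 1 × 424 = 424
  Σ(formed) = 4834 kJ
ΔH = Σ(broken) − Σ(formed) = 5065 − 4834 = +231 kJ

ΔH ≈ +231 kJ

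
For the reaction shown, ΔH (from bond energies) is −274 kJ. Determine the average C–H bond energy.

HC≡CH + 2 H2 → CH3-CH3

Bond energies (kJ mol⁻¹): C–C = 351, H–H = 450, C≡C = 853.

D(C–H) ≈ 419 kJ/mol

Let D be the C–H bond energy.
Σ(broken) = 1×853 + 2×D + 2×450 = 1753 + 2D
Σ(formed) = 1×351 + 6×D = 351 + 6D
ΔH = Σ(broken) − Σ(formed) = (1753 + 2D) − (351 + 6D) = +1402 − 4D
Setting this equal to −274 kJ gives 4D = 1676, so D = 419 kJ/mol.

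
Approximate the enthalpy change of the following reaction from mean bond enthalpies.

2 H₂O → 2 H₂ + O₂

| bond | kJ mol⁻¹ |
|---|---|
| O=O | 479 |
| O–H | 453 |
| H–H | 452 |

Bonds broken (reactants):
  O–H: 4 × 453 = 1812
  Σ(broken) = 1812 kJ
Bonds formed (products):
  H–H: 2 × 452 = 904
  O=O: 1 × 479 = 479
  Σ(formed) = 1383 kJ
ΔH = Σ(broken) − Σ(formed) = 1812 − 1383 = +429 kJ

ΔH ≈ +429 kJ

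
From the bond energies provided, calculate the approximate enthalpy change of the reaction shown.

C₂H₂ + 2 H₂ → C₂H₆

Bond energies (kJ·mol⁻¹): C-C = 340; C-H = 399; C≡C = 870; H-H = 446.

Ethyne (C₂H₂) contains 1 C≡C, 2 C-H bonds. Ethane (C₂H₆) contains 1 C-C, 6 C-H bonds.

Bonds broken (reactants):
  C≡C: 1 × 870 = 870
  C-H: 2 × 399 = 798
  H-H: 2 × 446 = 892
  Σ(broken) = 2560 kJ
Bonds formed (products):
  C-C: 1 × 340 = 340
  C-H: 6 × 399 = 2394
  Σ(formed) = 2734 kJ
ΔH = Σ(broken) − Σ(formed) = 2560 − 2734 = −174 kJ

ΔH ≈ −174 kJ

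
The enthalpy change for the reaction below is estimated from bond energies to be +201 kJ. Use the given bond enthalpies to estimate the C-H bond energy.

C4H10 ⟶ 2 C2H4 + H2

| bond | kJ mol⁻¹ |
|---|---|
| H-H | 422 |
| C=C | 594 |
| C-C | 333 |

D(C-H) ≈ 406 kJ/mol

Let D be the C-H bond energy.
Σ(broken) = 3×333 + 10×D = 999 + 10D
Σ(formed) = 8×D + 2×594 + 1×422 = 1610 + 8D
ΔH = Σ(broken) − Σ(formed) = (999 + 10D) − (1610 + 8D) = −611 + 2D
Setting this equal to +201 kJ gives 2D = 812, so D = 406 kJ/mol.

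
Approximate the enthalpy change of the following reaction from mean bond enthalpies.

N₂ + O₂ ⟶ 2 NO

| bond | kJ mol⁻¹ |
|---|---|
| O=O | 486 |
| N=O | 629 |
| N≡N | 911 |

Bonds broken (reactants):
  N≡N: 1 × 911 = 911
  O=O: 1 × 486 = 486
  Σ(broken) = 1397 kJ
Bonds formed (products):
  N=O: 2 × 629 = 1258
  Σ(formed) = 1258 kJ
ΔH = Σ(broken) − Σ(formed) = 1397 − 1258 = +139 kJ

ΔH ≈ +139 kJ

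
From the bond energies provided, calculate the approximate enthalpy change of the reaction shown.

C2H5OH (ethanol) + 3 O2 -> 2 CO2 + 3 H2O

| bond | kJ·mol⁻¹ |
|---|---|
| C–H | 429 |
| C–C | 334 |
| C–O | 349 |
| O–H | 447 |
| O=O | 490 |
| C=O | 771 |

Bonds broken (reactants):
  C–C: 1 × 334 = 334
  C–H: 5 × 429 = 2145
  C–O: 1 × 349 = 349
  O–H: 1 × 447 = 447
  O=O: 3 × 490 = 1470
  Σ(broken) = 4745 kJ
Bonds formed (products):
  C=O: 4 × 771 = 3084
  O–H: 6 × 447 = 2682
  Σ(formed) = 5766 kJ
ΔH = Σ(broken) − Σ(formed) = 4745 − 5766 = −1021 kJ

ΔH ≈ −1021 kJ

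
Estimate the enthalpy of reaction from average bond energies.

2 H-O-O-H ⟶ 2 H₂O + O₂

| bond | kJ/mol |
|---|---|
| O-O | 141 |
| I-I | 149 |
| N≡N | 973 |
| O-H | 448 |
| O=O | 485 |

Bonds broken (reactants):
  O-H: 4 × 448 = 1792
  O-O: 2 × 141 = 282
  Σ(broken) = 2074 kJ
Bonds formed (products):
  O-H: 4 × 448 = 1792
  O=O: 1 × 485 = 485
  Σ(formed) = 2277 kJ
ΔH = Σ(broken) − Σ(formed) = 2074 − 2277 = −203 kJ

ΔH ≈ −203 kJ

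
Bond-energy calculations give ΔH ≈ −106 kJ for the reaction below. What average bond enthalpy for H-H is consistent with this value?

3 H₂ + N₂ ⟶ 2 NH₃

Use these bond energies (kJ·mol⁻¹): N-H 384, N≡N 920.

Let D be the H-H bond energy.
Σ(broken) = 3×D + 1×920 = 920 + 3D
Σ(formed) = 6×384 = 2304
ΔH = Σ(broken) − Σ(formed) = (920 + 3D) − (2304) = −1384 + 3D
Setting this equal to −106 kJ gives 3D = 1278, so D = 426 kJ/mol.

D(H-H) ≈ 426 kJ/mol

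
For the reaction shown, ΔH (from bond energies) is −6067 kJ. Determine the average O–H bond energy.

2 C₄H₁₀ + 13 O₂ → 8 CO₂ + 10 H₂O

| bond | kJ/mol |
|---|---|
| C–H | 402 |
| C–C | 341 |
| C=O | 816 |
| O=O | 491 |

Let D be the O–H bond energy.
Σ(broken) = 6×341 + 20×402 + 13×491 = 16469
Σ(formed) = 16×816 + 20×D = 13056 + 20D
ΔH = Σ(broken) − Σ(formed) = (16469) − (13056 + 20D) = +3413 − 20D
Setting this equal to −6067 kJ gives 20D = 9480, so D = 474 kJ/mol.

D(O–H) ≈ 474 kJ/mol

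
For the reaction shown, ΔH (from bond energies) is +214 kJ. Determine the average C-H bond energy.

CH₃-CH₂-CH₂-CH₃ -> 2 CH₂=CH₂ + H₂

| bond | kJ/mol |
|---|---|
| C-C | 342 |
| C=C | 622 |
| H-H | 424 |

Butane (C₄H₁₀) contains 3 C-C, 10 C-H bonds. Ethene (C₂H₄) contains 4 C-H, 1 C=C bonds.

Let D be the C-H bond energy.
Σ(broken) = 3×342 + 10×D = 1026 + 10D
Σ(formed) = 8×D + 2×622 + 1×424 = 1668 + 8D
ΔH = Σ(broken) − Σ(formed) = (1026 + 10D) − (1668 + 8D) = −642 + 2D
Setting this equal to +214 kJ gives 2D = 856, so D = 428 kJ/mol.

D(C-H) ≈ 428 kJ/mol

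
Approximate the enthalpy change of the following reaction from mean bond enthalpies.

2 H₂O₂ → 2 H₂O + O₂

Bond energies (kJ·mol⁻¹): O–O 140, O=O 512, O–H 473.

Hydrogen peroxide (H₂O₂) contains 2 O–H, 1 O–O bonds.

ΔH ≈ −232 kJ

Bonds broken (reactants):
  O–H: 4 × 473 = 1892
  O–O: 2 × 140 = 280
  Σ(broken) = 2172 kJ
Bonds formed (products):
  O–H: 4 × 473 = 1892
  O=O: 1 × 512 = 512
  Σ(formed) = 2404 kJ
ΔH = Σ(broken) − Σ(formed) = 2172 − 2404 = −232 kJ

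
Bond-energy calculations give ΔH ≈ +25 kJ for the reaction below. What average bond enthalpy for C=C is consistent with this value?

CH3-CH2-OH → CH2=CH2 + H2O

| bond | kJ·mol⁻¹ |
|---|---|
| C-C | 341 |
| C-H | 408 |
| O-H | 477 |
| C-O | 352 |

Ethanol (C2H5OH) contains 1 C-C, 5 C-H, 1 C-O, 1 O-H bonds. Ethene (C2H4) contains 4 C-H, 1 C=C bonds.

Let D be the C=C bond energy.
Σ(broken) = 1×341 + 5×408 + 1×352 + 1×477 = 3210
Σ(formed) = 4×408 + 1×D + 2×477 = 2586 + D
ΔH = Σ(broken) − Σ(formed) = (3210) − (2586 + D) = +624 − D
Setting this equal to +25 kJ gives D = 599 kJ/mol.

D(C=C) ≈ 599 kJ/mol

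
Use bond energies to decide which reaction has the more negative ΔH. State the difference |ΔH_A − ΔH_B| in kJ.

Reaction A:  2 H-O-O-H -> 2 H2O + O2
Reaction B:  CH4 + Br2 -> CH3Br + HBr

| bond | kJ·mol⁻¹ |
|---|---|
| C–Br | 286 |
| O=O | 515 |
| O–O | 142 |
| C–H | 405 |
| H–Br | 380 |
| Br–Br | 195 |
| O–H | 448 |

Reaction A, by 165 kJ

Reaction A:
  Bonds broken (reactants):
    O–H: 4 × 448 = 1792
    O–O: 2 × 142 = 284
    Σ(broken) = 2076 kJ
  Bonds formed (products):
    O–H: 4 × 448 = 1792
    O=O: 1 × 515 = 515
    Σ(formed) = 2307 kJ
  ΔH_A = 2076 − 2307 = −231 kJ
Reaction B:
  Bonds broken (reactants):
    Br–Br: 1 × 195 = 195
    C–H: 4 × 405 = 1620
    Σ(broken) = 1815 kJ
  Bonds formed (products):
    C–Br: 1 × 286 = 286
    C–H: 3 × 405 = 1215
    H–Br: 1 × 380 = 380
    Σ(formed) = 1881 kJ
  ΔH_B = 1815 − 1881 = −66 kJ
ΔH_A − ΔH_B = −165 kJ, so reaction A has the more negative ΔH; |ΔH_A − ΔH_B| = 165 kJ.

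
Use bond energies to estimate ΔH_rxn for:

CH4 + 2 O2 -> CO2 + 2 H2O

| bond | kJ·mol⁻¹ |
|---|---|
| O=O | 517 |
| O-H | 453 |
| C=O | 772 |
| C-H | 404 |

ΔH ≈ −706 kJ

Bonds broken (reactants):
  C-H: 4 × 404 = 1616
  O=O: 2 × 517 = 1034
  Σ(broken) = 2650 kJ
Bonds formed (products):
  C=O: 2 × 772 = 1544
  O-H: 4 × 453 = 1812
  Σ(formed) = 3356 kJ
ΔH = Σ(broken) − Σ(formed) = 2650 − 3356 = −706 kJ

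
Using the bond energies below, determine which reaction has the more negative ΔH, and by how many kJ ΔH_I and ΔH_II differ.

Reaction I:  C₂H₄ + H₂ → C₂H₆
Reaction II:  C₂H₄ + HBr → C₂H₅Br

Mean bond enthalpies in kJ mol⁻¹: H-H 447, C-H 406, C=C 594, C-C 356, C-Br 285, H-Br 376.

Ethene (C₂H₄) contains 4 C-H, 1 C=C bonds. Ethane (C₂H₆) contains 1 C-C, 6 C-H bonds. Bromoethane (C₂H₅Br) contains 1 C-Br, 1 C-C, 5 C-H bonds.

Reaction I:
  Bonds broken (reactants):
    C-H: 4 × 406 = 1624
    C=C: 1 × 594 = 594
    H-H: 1 × 447 = 447
    Σ(broken) = 2665 kJ
  Bonds formed (products):
    C-C: 1 × 356 = 356
    C-H: 6 × 406 = 2436
    Σ(formed) = 2792 kJ
  ΔH_I = 2665 − 2792 = −127 kJ
Reaction II:
  Bonds broken (reactants):
    C-H: 4 × 406 = 1624
    C=C: 1 × 594 = 594
    H-Br: 1 × 376 = 376
    Σ(broken) = 2594 kJ
  Bonds formed (products):
    C-Br: 1 × 285 = 285
    C-C: 1 × 356 = 356
    C-H: 5 × 406 = 2030
    Σ(formed) = 2671 kJ
  ΔH_II = 2594 − 2671 = −77 kJ
ΔH_I − ΔH_II = −50 kJ, so reaction I has the more negative ΔH; |ΔH_I − ΔH_II| = 50 kJ.

Reaction I, by 50 kJ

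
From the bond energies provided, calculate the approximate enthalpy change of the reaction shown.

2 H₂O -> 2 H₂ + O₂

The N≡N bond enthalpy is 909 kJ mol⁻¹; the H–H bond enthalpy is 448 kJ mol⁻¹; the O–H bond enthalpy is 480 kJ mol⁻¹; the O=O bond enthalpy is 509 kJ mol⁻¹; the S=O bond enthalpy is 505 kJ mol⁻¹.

ΔH ≈ +515 kJ

Bonds broken (reactants):
  O–H: 4 × 480 = 1920
  Σ(broken) = 1920 kJ
Bonds formed (products):
  H–H: 2 × 448 = 896
  O=O: 1 × 509 = 509
  Σ(formed) = 1405 kJ
ΔH = Σ(broken) − Σ(formed) = 1920 − 1405 = +515 kJ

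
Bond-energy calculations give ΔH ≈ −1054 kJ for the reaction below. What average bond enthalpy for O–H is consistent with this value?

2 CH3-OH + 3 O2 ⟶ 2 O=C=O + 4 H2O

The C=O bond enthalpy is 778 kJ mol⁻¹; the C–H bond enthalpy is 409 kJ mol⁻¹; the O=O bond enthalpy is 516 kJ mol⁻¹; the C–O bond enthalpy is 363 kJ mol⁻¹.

Let D be the O–H bond energy.
Σ(broken) = 6×409 + 2×363 + 2×D + 3×516 = 4728 + 2D
Σ(formed) = 4×778 + 8×D = 3112 + 8D
ΔH = Σ(broken) − Σ(formed) = (4728 + 2D) − (3112 + 8D) = +1616 − 6D
Setting this equal to −1054 kJ gives 6D = 2670, so D = 445 kJ/mol.

D(O–H) ≈ 445 kJ/mol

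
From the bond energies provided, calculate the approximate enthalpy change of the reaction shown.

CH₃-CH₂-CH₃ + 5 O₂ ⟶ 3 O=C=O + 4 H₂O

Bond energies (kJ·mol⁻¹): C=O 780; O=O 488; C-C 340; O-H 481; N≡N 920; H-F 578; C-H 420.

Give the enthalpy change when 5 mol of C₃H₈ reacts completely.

Bonds broken (reactants):
  C-C: 2 × 340 = 680
  C-H: 8 × 420 = 3360
  O=O: 5 × 488 = 2440
  Σ(broken) = 6480 kJ
Bonds formed (products):
  C=O: 6 × 780 = 4680
  O-H: 8 × 481 = 3848
  Σ(formed) = 8528 kJ
ΔH = Σ(broken) − Σ(formed) = 6480 − 8528 = −2048 kJ
For 5× the reaction as written: 5 × (−2048) = −10240 kJ

ΔH = −10240 kJ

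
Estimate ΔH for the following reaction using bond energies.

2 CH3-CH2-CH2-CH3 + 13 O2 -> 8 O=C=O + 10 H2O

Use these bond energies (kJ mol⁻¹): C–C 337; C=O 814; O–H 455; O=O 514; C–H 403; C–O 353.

Bonds broken (reactants):
  C–C: 6 × 337 = 2022
  C–H: 20 × 403 = 8060
  O=O: 13 × 514 = 6682
  Σ(broken) = 16764 kJ
Bonds formed (products):
  C=O: 16 × 814 = 13024
  O–H: 20 × 455 = 9100
  Σ(formed) = 22124 kJ
ΔH = Σ(broken) − Σ(formed) = 16764 − 22124 = −5360 kJ

ΔH ≈ −5360 kJ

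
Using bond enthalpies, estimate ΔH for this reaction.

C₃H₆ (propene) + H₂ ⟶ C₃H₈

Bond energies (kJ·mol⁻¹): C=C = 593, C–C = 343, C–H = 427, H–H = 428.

Bonds broken (reactants):
  C–C: 1 × 343 = 343
  C–H: 6 × 427 = 2562
  C=C: 1 × 593 = 593
  H–H: 1 × 428 = 428
  Σ(broken) = 3926 kJ
Bonds formed (products):
  C–C: 2 × 343 = 686
  C–H: 8 × 427 = 3416
  Σ(formed) = 4102 kJ
ΔH = Σ(broken) − Σ(formed) = 3926 − 4102 = −176 kJ

ΔH ≈ −176 kJ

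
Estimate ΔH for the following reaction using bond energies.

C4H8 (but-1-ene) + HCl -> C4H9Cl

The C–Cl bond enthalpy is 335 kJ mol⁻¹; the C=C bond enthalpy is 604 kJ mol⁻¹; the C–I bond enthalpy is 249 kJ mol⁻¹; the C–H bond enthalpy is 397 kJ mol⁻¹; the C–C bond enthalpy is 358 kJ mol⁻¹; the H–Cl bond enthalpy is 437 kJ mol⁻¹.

ΔH ≈ −49 kJ

Bonds broken (reactants):
  C–C: 2 × 358 = 716
  C–H: 8 × 397 = 3176
  C=C: 1 × 604 = 604
  H–Cl: 1 × 437 = 437
  Σ(broken) = 4933 kJ
Bonds formed (products):
  C–C: 3 × 358 = 1074
  C–Cl: 1 × 335 = 335
  C–H: 9 × 397 = 3573
  Σ(formed) = 4982 kJ
ΔH = Σ(broken) − Σ(formed) = 4933 − 4982 = −49 kJ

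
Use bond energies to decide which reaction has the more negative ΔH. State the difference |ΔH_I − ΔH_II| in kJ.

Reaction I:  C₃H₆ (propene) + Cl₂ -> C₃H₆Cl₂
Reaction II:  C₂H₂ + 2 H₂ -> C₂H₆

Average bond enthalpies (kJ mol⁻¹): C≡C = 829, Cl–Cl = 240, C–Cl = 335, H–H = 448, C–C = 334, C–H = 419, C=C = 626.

Reaction I:
  Bonds broken (reactants):
    C–C: 1 × 334 = 334
    C–H: 6 × 419 = 2514
    C=C: 1 × 626 = 626
    Cl–Cl: 1 × 240 = 240
    Σ(broken) = 3714 kJ
  Bonds formed (products):
    C–C: 2 × 334 = 668
    C–Cl: 2 × 335 = 670
    C–H: 6 × 419 = 2514
    Σ(formed) = 3852 kJ
  ΔH_I = 3714 − 3852 = −138 kJ
Reaction II:
  Bonds broken (reactants):
    C≡C: 1 × 829 = 829
    C–H: 2 × 419 = 838
    H–H: 2 × 448 = 896
    Σ(broken) = 2563 kJ
  Bonds formed (products):
    C–C: 1 × 334 = 334
    C–H: 6 × 419 = 2514
    Σ(formed) = 2848 kJ
  ΔH_II = 2563 − 2848 = −285 kJ
ΔH_I − ΔH_II = +147 kJ, so reaction II has the more negative ΔH; |ΔH_I − ΔH_II| = 147 kJ.

Reaction II, by 147 kJ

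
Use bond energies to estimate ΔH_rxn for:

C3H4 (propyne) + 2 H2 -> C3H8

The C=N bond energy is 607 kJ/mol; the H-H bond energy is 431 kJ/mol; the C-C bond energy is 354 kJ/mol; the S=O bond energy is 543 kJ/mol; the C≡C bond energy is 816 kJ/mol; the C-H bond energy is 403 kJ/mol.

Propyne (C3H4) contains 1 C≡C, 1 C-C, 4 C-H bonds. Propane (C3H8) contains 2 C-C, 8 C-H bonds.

Bonds broken (reactants):
  C≡C: 1 × 816 = 816
  C-C: 1 × 354 = 354
  C-H: 4 × 403 = 1612
  H-H: 2 × 431 = 862
  Σ(broken) = 3644 kJ
Bonds formed (products):
  C-C: 2 × 354 = 708
  C-H: 8 × 403 = 3224
  Σ(formed) = 3932 kJ
ΔH = Σ(broken) − Σ(formed) = 3644 − 3932 = −288 kJ

ΔH ≈ −288 kJ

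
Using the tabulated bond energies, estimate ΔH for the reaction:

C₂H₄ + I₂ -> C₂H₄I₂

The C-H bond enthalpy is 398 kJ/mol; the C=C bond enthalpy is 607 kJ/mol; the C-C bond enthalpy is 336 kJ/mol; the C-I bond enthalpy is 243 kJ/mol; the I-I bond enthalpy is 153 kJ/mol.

ΔH ≈ −62 kJ

Bonds broken (reactants):
  C-H: 4 × 398 = 1592
  C=C: 1 × 607 = 607
  I-I: 1 × 153 = 153
  Σ(broken) = 2352 kJ
Bonds formed (products):
  C-C: 1 × 336 = 336
  C-H: 4 × 398 = 1592
  C-I: 2 × 243 = 486
  Σ(formed) = 2414 kJ
ΔH = Σ(broken) − Σ(formed) = 2352 − 2414 = −62 kJ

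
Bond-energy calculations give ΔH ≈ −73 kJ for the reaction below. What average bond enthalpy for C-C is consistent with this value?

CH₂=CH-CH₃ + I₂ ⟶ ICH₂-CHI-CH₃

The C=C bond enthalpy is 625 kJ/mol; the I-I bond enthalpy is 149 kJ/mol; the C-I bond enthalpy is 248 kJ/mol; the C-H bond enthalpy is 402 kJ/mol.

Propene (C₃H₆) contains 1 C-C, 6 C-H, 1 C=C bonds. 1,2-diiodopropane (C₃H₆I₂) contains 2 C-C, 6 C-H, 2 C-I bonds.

Let D be the C-C bond energy.
Σ(broken) = 1×D + 6×402 + 1×625 + 1×149 = 3186 + D
Σ(formed) = 2×D + 6×402 + 2×248 = 2908 + 2D
ΔH = Σ(broken) − Σ(formed) = (3186 + D) − (2908 + 2D) = +278 − D
Setting this equal to −73 kJ gives D = 351 kJ/mol.

D(C-C) ≈ 351 kJ/mol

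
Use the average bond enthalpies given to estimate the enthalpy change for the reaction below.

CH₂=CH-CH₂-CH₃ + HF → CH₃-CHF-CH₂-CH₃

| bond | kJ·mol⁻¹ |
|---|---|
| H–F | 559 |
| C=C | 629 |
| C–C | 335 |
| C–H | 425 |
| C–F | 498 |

Bonds broken (reactants):
  C–C: 2 × 335 = 670
  C–H: 8 × 425 = 3400
  C=C: 1 × 629 = 629
  H–F: 1 × 559 = 559
  Σ(broken) = 5258 kJ
Bonds formed (products):
  C–C: 3 × 335 = 1005
  C–F: 1 × 498 = 498
  C–H: 9 × 425 = 3825
  Σ(formed) = 5328 kJ
ΔH = Σ(broken) − Σ(formed) = 5258 − 5328 = −70 kJ

ΔH ≈ −70 kJ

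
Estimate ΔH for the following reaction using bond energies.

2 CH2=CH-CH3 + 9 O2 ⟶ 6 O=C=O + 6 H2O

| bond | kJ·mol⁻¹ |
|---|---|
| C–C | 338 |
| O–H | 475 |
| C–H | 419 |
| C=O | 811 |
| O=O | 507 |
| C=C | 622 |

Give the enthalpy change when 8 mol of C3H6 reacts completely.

Bonds broken (reactants):
  C–C: 2 × 338 = 676
  C–H: 12 × 419 = 5028
  C=C: 2 × 622 = 1244
  O=O: 9 × 507 = 4563
  Σ(broken) = 11511 kJ
Bonds formed (products):
  C=O: 12 × 811 = 9732
  O–H: 12 × 475 = 5700
  Σ(formed) = 15432 kJ
ΔH = Σ(broken) − Σ(formed) = 11511 − 15432 = −3921 kJ
For 4× the reaction as written: 4 × (−3921) = −15684 kJ

ΔH = −15684 kJ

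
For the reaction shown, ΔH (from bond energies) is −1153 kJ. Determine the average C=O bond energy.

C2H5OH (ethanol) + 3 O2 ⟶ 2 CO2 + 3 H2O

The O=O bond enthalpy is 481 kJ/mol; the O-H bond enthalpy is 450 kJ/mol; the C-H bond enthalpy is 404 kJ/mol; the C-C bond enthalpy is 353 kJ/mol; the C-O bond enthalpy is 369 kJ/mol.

D(C=O) ≈ 772 kJ/mol

Let D be the C=O bond energy.
Σ(broken) = 1×353 + 5×404 + 1×369 + 1×450 + 3×481 = 4635
Σ(formed) = 4×D + 6×450 = 2700 + 4D
ΔH = Σ(broken) − Σ(formed) = (4635) − (2700 + 4D) = +1935 − 4D
Setting this equal to −1153 kJ gives 4D = 3088, so D = 772 kJ/mol.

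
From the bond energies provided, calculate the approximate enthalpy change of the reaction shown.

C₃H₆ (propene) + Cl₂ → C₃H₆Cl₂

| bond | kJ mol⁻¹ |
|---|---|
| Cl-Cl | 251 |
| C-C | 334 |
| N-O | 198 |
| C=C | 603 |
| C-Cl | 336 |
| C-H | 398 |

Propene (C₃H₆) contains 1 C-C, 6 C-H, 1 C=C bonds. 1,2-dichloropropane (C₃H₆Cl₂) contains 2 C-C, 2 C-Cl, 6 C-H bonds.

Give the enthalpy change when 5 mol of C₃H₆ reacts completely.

ΔH = −760 kJ

Bonds broken (reactants):
  C-C: 1 × 334 = 334
  C-H: 6 × 398 = 2388
  C=C: 1 × 603 = 603
  Cl-Cl: 1 × 251 = 251
  Σ(broken) = 3576 kJ
Bonds formed (products):
  C-C: 2 × 334 = 668
  C-Cl: 2 × 336 = 672
  C-H: 6 × 398 = 2388
  Σ(formed) = 3728 kJ
ΔH = Σ(broken) − Σ(formed) = 3576 − 3728 = −152 kJ
For 5× the reaction as written: 5 × (−152) = −760 kJ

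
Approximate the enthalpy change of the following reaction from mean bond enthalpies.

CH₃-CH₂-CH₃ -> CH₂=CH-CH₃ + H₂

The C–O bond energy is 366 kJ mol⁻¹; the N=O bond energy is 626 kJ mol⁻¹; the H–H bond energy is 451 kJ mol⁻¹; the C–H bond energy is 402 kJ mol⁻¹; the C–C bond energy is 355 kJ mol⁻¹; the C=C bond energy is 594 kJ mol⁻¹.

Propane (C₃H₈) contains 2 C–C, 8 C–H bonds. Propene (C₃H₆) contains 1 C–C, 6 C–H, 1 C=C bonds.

Bonds broken (reactants):
  C–C: 2 × 355 = 710
  C–H: 8 × 402 = 3216
  Σ(broken) = 3926 kJ
Bonds formed (products):
  C–C: 1 × 355 = 355
  C–H: 6 × 402 = 2412
  C=C: 1 × 594 = 594
  H–H: 1 × 451 = 451
  Σ(formed) = 3812 kJ
ΔH = Σ(broken) − Σ(formed) = 3926 − 3812 = +114 kJ

ΔH ≈ +114 kJ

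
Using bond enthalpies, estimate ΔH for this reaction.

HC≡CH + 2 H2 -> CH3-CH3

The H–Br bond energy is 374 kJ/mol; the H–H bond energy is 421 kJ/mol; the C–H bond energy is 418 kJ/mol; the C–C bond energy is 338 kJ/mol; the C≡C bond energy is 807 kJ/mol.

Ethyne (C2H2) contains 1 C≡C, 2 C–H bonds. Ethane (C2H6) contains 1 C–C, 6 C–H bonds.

Bonds broken (reactants):
  C≡C: 1 × 807 = 807
  C–H: 2 × 418 = 836
  H–H: 2 × 421 = 842
  Σ(broken) = 2485 kJ
Bonds formed (products):
  C–C: 1 × 338 = 338
  C–H: 6 × 418 = 2508
  Σ(formed) = 2846 kJ
ΔH = Σ(broken) − Σ(formed) = 2485 − 2846 = −361 kJ

ΔH ≈ −361 kJ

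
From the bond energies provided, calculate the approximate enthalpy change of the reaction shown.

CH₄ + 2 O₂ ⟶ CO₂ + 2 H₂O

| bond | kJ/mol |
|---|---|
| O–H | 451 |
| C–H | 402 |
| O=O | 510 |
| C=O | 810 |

ΔH ≈ −796 kJ

Bonds broken (reactants):
  C–H: 4 × 402 = 1608
  O=O: 2 × 510 = 1020
  Σ(broken) = 2628 kJ
Bonds formed (products):
  C=O: 2 × 810 = 1620
  O–H: 4 × 451 = 1804
  Σ(formed) = 3424 kJ
ΔH = Σ(broken) − Σ(formed) = 2628 − 3424 = −796 kJ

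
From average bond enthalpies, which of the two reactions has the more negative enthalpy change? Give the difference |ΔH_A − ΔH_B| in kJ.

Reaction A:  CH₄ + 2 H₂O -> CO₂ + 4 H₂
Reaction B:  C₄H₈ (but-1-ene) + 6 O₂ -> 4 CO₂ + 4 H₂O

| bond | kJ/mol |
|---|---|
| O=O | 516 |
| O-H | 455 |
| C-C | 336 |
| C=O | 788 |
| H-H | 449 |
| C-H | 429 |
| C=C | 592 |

Reaction A:
  Bonds broken (reactants):
    C-H: 4 × 429 = 1716
    O-H: 4 × 455 = 1820
    Σ(broken) = 3536 kJ
  Bonds formed (products):
    C=O: 2 × 788 = 1576
    H-H: 4 × 449 = 1796
    Σ(formed) = 3372 kJ
  ΔH_A = 3536 − 3372 = +164 kJ
Reaction B:
  Bonds broken (reactants):
    C-C: 2 × 336 = 672
    C-H: 8 × 429 = 3432
    C=C: 1 × 592 = 592
    O=O: 6 × 516 = 3096
    Σ(broken) = 7792 kJ
  Bonds formed (products):
    C=O: 8 × 788 = 6304
    O-H: 8 × 455 = 3640
    Σ(formed) = 9944 kJ
  ΔH_B = 7792 − 9944 = −2152 kJ
ΔH_A − ΔH_B = +2316 kJ, so reaction B has the more negative ΔH; |ΔH_A − ΔH_B| = 2316 kJ.

Reaction B, by 2316 kJ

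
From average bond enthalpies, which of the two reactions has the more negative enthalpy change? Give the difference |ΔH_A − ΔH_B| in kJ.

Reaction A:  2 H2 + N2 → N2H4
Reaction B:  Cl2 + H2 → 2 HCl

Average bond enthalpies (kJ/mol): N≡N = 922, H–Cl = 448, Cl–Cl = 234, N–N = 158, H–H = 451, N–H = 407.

Reaction A:
  Bonds broken (reactants):
    H–H: 2 × 451 = 902
    N≡N: 1 × 922 = 922
    Σ(broken) = 1824 kJ
  Bonds formed (products):
    N–H: 4 × 407 = 1628
    N–N: 1 × 158 = 158
    Σ(formed) = 1786 kJ
  ΔH_A = 1824 − 1786 = +38 kJ
Reaction B:
  Bonds broken (reactants):
    Cl–Cl: 1 × 234 = 234
    H–H: 1 × 451 = 451
    Σ(broken) = 685 kJ
  Bonds formed (products):
    H–Cl: 2 × 448 = 896
    Σ(formed) = 896 kJ
  ΔH_B = 685 − 896 = −211 kJ
ΔH_A − ΔH_B = +249 kJ, so reaction B has the more negative ΔH; |ΔH_A − ΔH_B| = 249 kJ.

Reaction B, by 249 kJ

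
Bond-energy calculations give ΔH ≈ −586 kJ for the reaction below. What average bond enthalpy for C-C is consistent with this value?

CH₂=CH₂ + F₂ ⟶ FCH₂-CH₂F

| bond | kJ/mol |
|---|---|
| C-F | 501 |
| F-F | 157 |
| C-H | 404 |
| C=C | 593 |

D(C-C) ≈ 334 kJ/mol

Let D be the C-C bond energy.
Σ(broken) = 4×404 + 1×593 + 1×157 = 2366
Σ(formed) = 1×D + 2×501 + 4×404 = 2618 + D
ΔH = Σ(broken) − Σ(formed) = (2366) − (2618 + D) = −252 − D
Setting this equal to −586 kJ gives D = 334 kJ/mol.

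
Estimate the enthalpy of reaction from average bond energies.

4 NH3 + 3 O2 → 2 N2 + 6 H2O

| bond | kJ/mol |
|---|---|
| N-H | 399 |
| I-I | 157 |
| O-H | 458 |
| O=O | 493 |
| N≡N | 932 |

ΔH ≈ −1093 kJ

Bonds broken (reactants):
  N-H: 12 × 399 = 4788
  O=O: 3 × 493 = 1479
  Σ(broken) = 6267 kJ
Bonds formed (products):
  N≡N: 2 × 932 = 1864
  O-H: 12 × 458 = 5496
  Σ(formed) = 7360 kJ
ΔH = Σ(broken) − Σ(formed) = 6267 − 7360 = −1093 kJ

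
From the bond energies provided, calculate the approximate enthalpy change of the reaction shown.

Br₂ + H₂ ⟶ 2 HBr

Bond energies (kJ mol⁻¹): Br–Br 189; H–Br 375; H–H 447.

ΔH ≈ −114 kJ

Bonds broken (reactants):
  Br–Br: 1 × 189 = 189
  H–H: 1 × 447 = 447
  Σ(broken) = 636 kJ
Bonds formed (products):
  H–Br: 2 × 375 = 750
  Σ(formed) = 750 kJ
ΔH = Σ(broken) − Σ(formed) = 636 − 750 = −114 kJ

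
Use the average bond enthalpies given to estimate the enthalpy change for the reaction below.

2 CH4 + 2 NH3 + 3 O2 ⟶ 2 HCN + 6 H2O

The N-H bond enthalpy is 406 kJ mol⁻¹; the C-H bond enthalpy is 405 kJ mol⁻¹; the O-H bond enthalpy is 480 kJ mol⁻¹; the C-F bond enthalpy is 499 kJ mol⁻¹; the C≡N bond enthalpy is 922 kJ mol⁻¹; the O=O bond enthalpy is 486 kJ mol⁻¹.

ΔH ≈ −1280 kJ

Bonds broken (reactants):
  C-H: 8 × 405 = 3240
  N-H: 6 × 406 = 2436
  O=O: 3 × 486 = 1458
  Σ(broken) = 7134 kJ
Bonds formed (products):
  C≡N: 2 × 922 = 1844
  C-H: 2 × 405 = 810
  O-H: 12 × 480 = 5760
  Σ(formed) = 8414 kJ
ΔH = Σ(broken) − Σ(formed) = 7134 − 8414 = −1280 kJ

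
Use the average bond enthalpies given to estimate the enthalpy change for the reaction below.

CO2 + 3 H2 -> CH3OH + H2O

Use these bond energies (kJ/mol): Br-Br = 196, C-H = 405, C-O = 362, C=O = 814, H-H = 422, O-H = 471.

ΔH ≈ −96 kJ

Bonds broken (reactants):
  C=O: 2 × 814 = 1628
  H-H: 3 × 422 = 1266
  Σ(broken) = 2894 kJ
Bonds formed (products):
  C-H: 3 × 405 = 1215
  C-O: 1 × 362 = 362
  O-H: 3 × 471 = 1413
  Σ(formed) = 2990 kJ
ΔH = Σ(broken) − Σ(formed) = 2894 − 2990 = −96 kJ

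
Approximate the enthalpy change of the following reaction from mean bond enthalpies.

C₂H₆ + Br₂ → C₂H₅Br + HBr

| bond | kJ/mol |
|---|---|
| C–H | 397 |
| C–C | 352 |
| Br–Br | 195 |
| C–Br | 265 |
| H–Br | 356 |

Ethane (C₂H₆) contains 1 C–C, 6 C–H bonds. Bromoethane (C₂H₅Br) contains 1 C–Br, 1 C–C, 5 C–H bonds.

Bonds broken (reactants):
  Br–Br: 1 × 195 = 195
  C–C: 1 × 352 = 352
  C–H: 6 × 397 = 2382
  Σ(broken) = 2929 kJ
Bonds formed (products):
  C–Br: 1 × 265 = 265
  C–C: 1 × 352 = 352
  C–H: 5 × 397 = 1985
  H–Br: 1 × 356 = 356
  Σ(formed) = 2958 kJ
ΔH = Σ(broken) − Σ(formed) = 2929 − 2958 = −29 kJ

ΔH ≈ −29 kJ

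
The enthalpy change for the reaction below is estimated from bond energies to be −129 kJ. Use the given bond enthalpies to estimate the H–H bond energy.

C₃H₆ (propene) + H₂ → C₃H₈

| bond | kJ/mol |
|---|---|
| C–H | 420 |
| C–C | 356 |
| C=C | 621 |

D(H–H) ≈ 446 kJ/mol

Let D be the H–H bond energy.
Σ(broken) = 1×356 + 6×420 + 1×621 + 1×D = 3497 + D
Σ(formed) = 2×356 + 8×420 = 4072
ΔH = Σ(broken) − Σ(formed) = (3497 + D) − (4072) = −575 + D
Setting this equal to −129 kJ gives D = 446 kJ/mol.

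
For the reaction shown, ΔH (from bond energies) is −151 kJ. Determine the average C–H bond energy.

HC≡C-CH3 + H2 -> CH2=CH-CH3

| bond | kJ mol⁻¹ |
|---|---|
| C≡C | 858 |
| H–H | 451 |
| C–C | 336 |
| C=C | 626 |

Let D be the C–H bond energy.
Σ(broken) = 1×858 + 1×336 + 4×D + 1×451 = 1645 + 4D
Σ(formed) = 1×336 + 6×D + 1×626 = 962 + 6D
ΔH = Σ(broken) − Σ(formed) = (1645 + 4D) − (962 + 6D) = +683 − 2D
Setting this equal to −151 kJ gives 2D = 834, so D = 417 kJ/mol.

D(C–H) ≈ 417 kJ/mol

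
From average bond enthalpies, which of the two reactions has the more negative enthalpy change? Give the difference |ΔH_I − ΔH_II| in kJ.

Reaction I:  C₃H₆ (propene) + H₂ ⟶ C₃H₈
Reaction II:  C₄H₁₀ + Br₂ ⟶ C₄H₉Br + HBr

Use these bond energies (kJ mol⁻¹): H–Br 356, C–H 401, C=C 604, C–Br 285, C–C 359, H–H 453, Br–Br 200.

Reaction I, by 64 kJ

Reaction I:
  Bonds broken (reactants):
    C–C: 1 × 359 = 359
    C–H: 6 × 401 = 2406
    C=C: 1 × 604 = 604
    H–H: 1 × 453 = 453
    Σ(broken) = 3822 kJ
  Bonds formed (products):
    C–C: 2 × 359 = 718
    C–H: 8 × 401 = 3208
    Σ(formed) = 3926 kJ
  ΔH_I = 3822 − 3926 = −104 kJ
Reaction II:
  Bonds broken (reactants):
    Br–Br: 1 × 200 = 200
    C–C: 3 × 359 = 1077
    C–H: 10 × 401 = 4010
    Σ(broken) = 5287 kJ
  Bonds formed (products):
    C–Br: 1 × 285 = 285
    C–C: 3 × 359 = 1077
    C–H: 9 × 401 = 3609
    H–Br: 1 × 356 = 356
    Σ(formed) = 5327 kJ
  ΔH_II = 5287 − 5327 = −40 kJ
ΔH_I − ΔH_II = −64 kJ, so reaction I has the more negative ΔH; |ΔH_I − ΔH_II| = 64 kJ.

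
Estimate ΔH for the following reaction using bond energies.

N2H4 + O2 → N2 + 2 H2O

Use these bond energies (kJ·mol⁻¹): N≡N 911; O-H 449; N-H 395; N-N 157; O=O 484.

Bonds broken (reactants):
  N-H: 4 × 395 = 1580
  N-N: 1 × 157 = 157
  O=O: 1 × 484 = 484
  Σ(broken) = 2221 kJ
Bonds formed (products):
  N≡N: 1 × 911 = 911
  O-H: 4 × 449 = 1796
  Σ(formed) = 2707 kJ
ΔH = Σ(broken) − Σ(formed) = 2221 − 2707 = −486 kJ

ΔH ≈ −486 kJ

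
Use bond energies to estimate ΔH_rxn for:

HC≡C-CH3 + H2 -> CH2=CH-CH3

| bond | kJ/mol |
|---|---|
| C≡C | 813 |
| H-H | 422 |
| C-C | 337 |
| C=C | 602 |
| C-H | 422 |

ΔH ≈ −211 kJ

Bonds broken (reactants):
  C≡C: 1 × 813 = 813
  C-C: 1 × 337 = 337
  C-H: 4 × 422 = 1688
  H-H: 1 × 422 = 422
  Σ(broken) = 3260 kJ
Bonds formed (products):
  C-C: 1 × 337 = 337
  C-H: 6 × 422 = 2532
  C=C: 1 × 602 = 602
  Σ(formed) = 3471 kJ
ΔH = Σ(broken) − Σ(formed) = 3260 − 3471 = −211 kJ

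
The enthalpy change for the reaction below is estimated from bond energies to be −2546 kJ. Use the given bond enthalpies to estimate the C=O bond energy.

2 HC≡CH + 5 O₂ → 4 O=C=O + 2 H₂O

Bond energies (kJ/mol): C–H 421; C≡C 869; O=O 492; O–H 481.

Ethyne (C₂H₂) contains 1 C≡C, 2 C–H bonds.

D(C=O) ≈ 813 kJ/mol

Let D be the C=O bond energy.
Σ(broken) = 2×869 + 4×421 + 5×492 = 5882
Σ(formed) = 8×D + 4×481 = 1924 + 8D
ΔH = Σ(broken) − Σ(formed) = (5882) − (1924 + 8D) = +3958 − 8D
Setting this equal to −2546 kJ gives 8D = 6504, so D = 813 kJ/mol.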